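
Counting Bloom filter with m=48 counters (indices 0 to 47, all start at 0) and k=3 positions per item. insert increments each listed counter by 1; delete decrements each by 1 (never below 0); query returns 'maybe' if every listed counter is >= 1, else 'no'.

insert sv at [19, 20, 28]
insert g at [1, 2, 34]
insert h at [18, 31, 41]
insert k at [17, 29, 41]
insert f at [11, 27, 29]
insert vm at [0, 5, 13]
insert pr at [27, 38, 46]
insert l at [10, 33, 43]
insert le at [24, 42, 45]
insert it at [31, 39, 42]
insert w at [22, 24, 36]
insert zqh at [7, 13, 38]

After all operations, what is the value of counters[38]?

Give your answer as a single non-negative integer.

Answer: 2

Derivation:
Step 1: insert sv at [19, 20, 28] -> counters=[0,0,0,0,0,0,0,0,0,0,0,0,0,0,0,0,0,0,0,1,1,0,0,0,0,0,0,0,1,0,0,0,0,0,0,0,0,0,0,0,0,0,0,0,0,0,0,0]
Step 2: insert g at [1, 2, 34] -> counters=[0,1,1,0,0,0,0,0,0,0,0,0,0,0,0,0,0,0,0,1,1,0,0,0,0,0,0,0,1,0,0,0,0,0,1,0,0,0,0,0,0,0,0,0,0,0,0,0]
Step 3: insert h at [18, 31, 41] -> counters=[0,1,1,0,0,0,0,0,0,0,0,0,0,0,0,0,0,0,1,1,1,0,0,0,0,0,0,0,1,0,0,1,0,0,1,0,0,0,0,0,0,1,0,0,0,0,0,0]
Step 4: insert k at [17, 29, 41] -> counters=[0,1,1,0,0,0,0,0,0,0,0,0,0,0,0,0,0,1,1,1,1,0,0,0,0,0,0,0,1,1,0,1,0,0,1,0,0,0,0,0,0,2,0,0,0,0,0,0]
Step 5: insert f at [11, 27, 29] -> counters=[0,1,1,0,0,0,0,0,0,0,0,1,0,0,0,0,0,1,1,1,1,0,0,0,0,0,0,1,1,2,0,1,0,0,1,0,0,0,0,0,0,2,0,0,0,0,0,0]
Step 6: insert vm at [0, 5, 13] -> counters=[1,1,1,0,0,1,0,0,0,0,0,1,0,1,0,0,0,1,1,1,1,0,0,0,0,0,0,1,1,2,0,1,0,0,1,0,0,0,0,0,0,2,0,0,0,0,0,0]
Step 7: insert pr at [27, 38, 46] -> counters=[1,1,1,0,0,1,0,0,0,0,0,1,0,1,0,0,0,1,1,1,1,0,0,0,0,0,0,2,1,2,0,1,0,0,1,0,0,0,1,0,0,2,0,0,0,0,1,0]
Step 8: insert l at [10, 33, 43] -> counters=[1,1,1,0,0,1,0,0,0,0,1,1,0,1,0,0,0,1,1,1,1,0,0,0,0,0,0,2,1,2,0,1,0,1,1,0,0,0,1,0,0,2,0,1,0,0,1,0]
Step 9: insert le at [24, 42, 45] -> counters=[1,1,1,0,0,1,0,0,0,0,1,1,0,1,0,0,0,1,1,1,1,0,0,0,1,0,0,2,1,2,0,1,0,1,1,0,0,0,1,0,0,2,1,1,0,1,1,0]
Step 10: insert it at [31, 39, 42] -> counters=[1,1,1,0,0,1,0,0,0,0,1,1,0,1,0,0,0,1,1,1,1,0,0,0,1,0,0,2,1,2,0,2,0,1,1,0,0,0,1,1,0,2,2,1,0,1,1,0]
Step 11: insert w at [22, 24, 36] -> counters=[1,1,1,0,0,1,0,0,0,0,1,1,0,1,0,0,0,1,1,1,1,0,1,0,2,0,0,2,1,2,0,2,0,1,1,0,1,0,1,1,0,2,2,1,0,1,1,0]
Step 12: insert zqh at [7, 13, 38] -> counters=[1,1,1,0,0,1,0,1,0,0,1,1,0,2,0,0,0,1,1,1,1,0,1,0,2,0,0,2,1,2,0,2,0,1,1,0,1,0,2,1,0,2,2,1,0,1,1,0]
Final counters=[1,1,1,0,0,1,0,1,0,0,1,1,0,2,0,0,0,1,1,1,1,0,1,0,2,0,0,2,1,2,0,2,0,1,1,0,1,0,2,1,0,2,2,1,0,1,1,0] -> counters[38]=2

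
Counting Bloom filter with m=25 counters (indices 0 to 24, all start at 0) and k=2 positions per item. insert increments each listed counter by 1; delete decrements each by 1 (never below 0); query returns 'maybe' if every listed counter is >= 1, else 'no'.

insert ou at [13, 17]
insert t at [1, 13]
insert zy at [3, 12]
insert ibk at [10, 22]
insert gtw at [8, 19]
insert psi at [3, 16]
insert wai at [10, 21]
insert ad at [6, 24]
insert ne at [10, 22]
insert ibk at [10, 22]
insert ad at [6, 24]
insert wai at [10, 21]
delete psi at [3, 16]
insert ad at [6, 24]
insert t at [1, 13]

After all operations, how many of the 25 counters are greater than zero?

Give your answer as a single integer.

Step 1: insert ou at [13, 17] -> counters=[0,0,0,0,0,0,0,0,0,0,0,0,0,1,0,0,0,1,0,0,0,0,0,0,0]
Step 2: insert t at [1, 13] -> counters=[0,1,0,0,0,0,0,0,0,0,0,0,0,2,0,0,0,1,0,0,0,0,0,0,0]
Step 3: insert zy at [3, 12] -> counters=[0,1,0,1,0,0,0,0,0,0,0,0,1,2,0,0,0,1,0,0,0,0,0,0,0]
Step 4: insert ibk at [10, 22] -> counters=[0,1,0,1,0,0,0,0,0,0,1,0,1,2,0,0,0,1,0,0,0,0,1,0,0]
Step 5: insert gtw at [8, 19] -> counters=[0,1,0,1,0,0,0,0,1,0,1,0,1,2,0,0,0,1,0,1,0,0,1,0,0]
Step 6: insert psi at [3, 16] -> counters=[0,1,0,2,0,0,0,0,1,0,1,0,1,2,0,0,1,1,0,1,0,0,1,0,0]
Step 7: insert wai at [10, 21] -> counters=[0,1,0,2,0,0,0,0,1,0,2,0,1,2,0,0,1,1,0,1,0,1,1,0,0]
Step 8: insert ad at [6, 24] -> counters=[0,1,0,2,0,0,1,0,1,0,2,0,1,2,0,0,1,1,0,1,0,1,1,0,1]
Step 9: insert ne at [10, 22] -> counters=[0,1,0,2,0,0,1,0,1,0,3,0,1,2,0,0,1,1,0,1,0,1,2,0,1]
Step 10: insert ibk at [10, 22] -> counters=[0,1,0,2,0,0,1,0,1,0,4,0,1,2,0,0,1,1,0,1,0,1,3,0,1]
Step 11: insert ad at [6, 24] -> counters=[0,1,0,2,0,0,2,0,1,0,4,0,1,2,0,0,1,1,0,1,0,1,3,0,2]
Step 12: insert wai at [10, 21] -> counters=[0,1,0,2,0,0,2,0,1,0,5,0,1,2,0,0,1,1,0,1,0,2,3,0,2]
Step 13: delete psi at [3, 16] -> counters=[0,1,0,1,0,0,2,0,1,0,5,0,1,2,0,0,0,1,0,1,0,2,3,0,2]
Step 14: insert ad at [6, 24] -> counters=[0,1,0,1,0,0,3,0,1,0,5,0,1,2,0,0,0,1,0,1,0,2,3,0,3]
Step 15: insert t at [1, 13] -> counters=[0,2,0,1,0,0,3,0,1,0,5,0,1,3,0,0,0,1,0,1,0,2,3,0,3]
Final counters=[0,2,0,1,0,0,3,0,1,0,5,0,1,3,0,0,0,1,0,1,0,2,3,0,3] -> 12 nonzero

Answer: 12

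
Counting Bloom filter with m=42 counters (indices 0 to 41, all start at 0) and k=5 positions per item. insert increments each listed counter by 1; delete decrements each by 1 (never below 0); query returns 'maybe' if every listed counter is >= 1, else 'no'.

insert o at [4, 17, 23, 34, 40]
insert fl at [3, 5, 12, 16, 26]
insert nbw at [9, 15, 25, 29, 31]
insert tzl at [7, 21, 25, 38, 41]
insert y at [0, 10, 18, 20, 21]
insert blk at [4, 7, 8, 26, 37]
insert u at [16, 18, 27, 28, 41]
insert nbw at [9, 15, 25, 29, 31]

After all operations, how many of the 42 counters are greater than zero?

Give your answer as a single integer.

Answer: 27

Derivation:
Step 1: insert o at [4, 17, 23, 34, 40] -> counters=[0,0,0,0,1,0,0,0,0,0,0,0,0,0,0,0,0,1,0,0,0,0,0,1,0,0,0,0,0,0,0,0,0,0,1,0,0,0,0,0,1,0]
Step 2: insert fl at [3, 5, 12, 16, 26] -> counters=[0,0,0,1,1,1,0,0,0,0,0,0,1,0,0,0,1,1,0,0,0,0,0,1,0,0,1,0,0,0,0,0,0,0,1,0,0,0,0,0,1,0]
Step 3: insert nbw at [9, 15, 25, 29, 31] -> counters=[0,0,0,1,1,1,0,0,0,1,0,0,1,0,0,1,1,1,0,0,0,0,0,1,0,1,1,0,0,1,0,1,0,0,1,0,0,0,0,0,1,0]
Step 4: insert tzl at [7, 21, 25, 38, 41] -> counters=[0,0,0,1,1,1,0,1,0,1,0,0,1,0,0,1,1,1,0,0,0,1,0,1,0,2,1,0,0,1,0,1,0,0,1,0,0,0,1,0,1,1]
Step 5: insert y at [0, 10, 18, 20, 21] -> counters=[1,0,0,1,1,1,0,1,0,1,1,0,1,0,0,1,1,1,1,0,1,2,0,1,0,2,1,0,0,1,0,1,0,0,1,0,0,0,1,0,1,1]
Step 6: insert blk at [4, 7, 8, 26, 37] -> counters=[1,0,0,1,2,1,0,2,1,1,1,0,1,0,0,1,1,1,1,0,1,2,0,1,0,2,2,0,0,1,0,1,0,0,1,0,0,1,1,0,1,1]
Step 7: insert u at [16, 18, 27, 28, 41] -> counters=[1,0,0,1,2,1,0,2,1,1,1,0,1,0,0,1,2,1,2,0,1,2,0,1,0,2,2,1,1,1,0,1,0,0,1,0,0,1,1,0,1,2]
Step 8: insert nbw at [9, 15, 25, 29, 31] -> counters=[1,0,0,1,2,1,0,2,1,2,1,0,1,0,0,2,2,1,2,0,1,2,0,1,0,3,2,1,1,2,0,2,0,0,1,0,0,1,1,0,1,2]
Final counters=[1,0,0,1,2,1,0,2,1,2,1,0,1,0,0,2,2,1,2,0,1,2,0,1,0,3,2,1,1,2,0,2,0,0,1,0,0,1,1,0,1,2] -> 27 nonzero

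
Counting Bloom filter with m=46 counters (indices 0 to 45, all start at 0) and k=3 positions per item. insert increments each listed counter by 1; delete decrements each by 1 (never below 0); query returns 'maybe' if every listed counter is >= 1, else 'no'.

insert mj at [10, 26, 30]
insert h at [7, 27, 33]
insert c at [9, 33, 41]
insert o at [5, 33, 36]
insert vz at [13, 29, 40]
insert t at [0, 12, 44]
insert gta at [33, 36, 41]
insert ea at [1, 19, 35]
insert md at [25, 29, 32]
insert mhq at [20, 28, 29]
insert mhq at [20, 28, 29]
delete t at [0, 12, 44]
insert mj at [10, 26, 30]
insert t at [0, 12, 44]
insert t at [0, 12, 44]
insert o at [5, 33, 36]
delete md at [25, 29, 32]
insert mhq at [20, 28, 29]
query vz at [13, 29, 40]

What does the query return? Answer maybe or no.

Answer: maybe

Derivation:
Step 1: insert mj at [10, 26, 30] -> counters=[0,0,0,0,0,0,0,0,0,0,1,0,0,0,0,0,0,0,0,0,0,0,0,0,0,0,1,0,0,0,1,0,0,0,0,0,0,0,0,0,0,0,0,0,0,0]
Step 2: insert h at [7, 27, 33] -> counters=[0,0,0,0,0,0,0,1,0,0,1,0,0,0,0,0,0,0,0,0,0,0,0,0,0,0,1,1,0,0,1,0,0,1,0,0,0,0,0,0,0,0,0,0,0,0]
Step 3: insert c at [9, 33, 41] -> counters=[0,0,0,0,0,0,0,1,0,1,1,0,0,0,0,0,0,0,0,0,0,0,0,0,0,0,1,1,0,0,1,0,0,2,0,0,0,0,0,0,0,1,0,0,0,0]
Step 4: insert o at [5, 33, 36] -> counters=[0,0,0,0,0,1,0,1,0,1,1,0,0,0,0,0,0,0,0,0,0,0,0,0,0,0,1,1,0,0,1,0,0,3,0,0,1,0,0,0,0,1,0,0,0,0]
Step 5: insert vz at [13, 29, 40] -> counters=[0,0,0,0,0,1,0,1,0,1,1,0,0,1,0,0,0,0,0,0,0,0,0,0,0,0,1,1,0,1,1,0,0,3,0,0,1,0,0,0,1,1,0,0,0,0]
Step 6: insert t at [0, 12, 44] -> counters=[1,0,0,0,0,1,0,1,0,1,1,0,1,1,0,0,0,0,0,0,0,0,0,0,0,0,1,1,0,1,1,0,0,3,0,0,1,0,0,0,1,1,0,0,1,0]
Step 7: insert gta at [33, 36, 41] -> counters=[1,0,0,0,0,1,0,1,0,1,1,0,1,1,0,0,0,0,0,0,0,0,0,0,0,0,1,1,0,1,1,0,0,4,0,0,2,0,0,0,1,2,0,0,1,0]
Step 8: insert ea at [1, 19, 35] -> counters=[1,1,0,0,0,1,0,1,0,1,1,0,1,1,0,0,0,0,0,1,0,0,0,0,0,0,1,1,0,1,1,0,0,4,0,1,2,0,0,0,1,2,0,0,1,0]
Step 9: insert md at [25, 29, 32] -> counters=[1,1,0,0,0,1,0,1,0,1,1,0,1,1,0,0,0,0,0,1,0,0,0,0,0,1,1,1,0,2,1,0,1,4,0,1,2,0,0,0,1,2,0,0,1,0]
Step 10: insert mhq at [20, 28, 29] -> counters=[1,1,0,0,0,1,0,1,0,1,1,0,1,1,0,0,0,0,0,1,1,0,0,0,0,1,1,1,1,3,1,0,1,4,0,1,2,0,0,0,1,2,0,0,1,0]
Step 11: insert mhq at [20, 28, 29] -> counters=[1,1,0,0,0,1,0,1,0,1,1,0,1,1,0,0,0,0,0,1,2,0,0,0,0,1,1,1,2,4,1,0,1,4,0,1,2,0,0,0,1,2,0,0,1,0]
Step 12: delete t at [0, 12, 44] -> counters=[0,1,0,0,0,1,0,1,0,1,1,0,0,1,0,0,0,0,0,1,2,0,0,0,0,1,1,1,2,4,1,0,1,4,0,1,2,0,0,0,1,2,0,0,0,0]
Step 13: insert mj at [10, 26, 30] -> counters=[0,1,0,0,0,1,0,1,0,1,2,0,0,1,0,0,0,0,0,1,2,0,0,0,0,1,2,1,2,4,2,0,1,4,0,1,2,0,0,0,1,2,0,0,0,0]
Step 14: insert t at [0, 12, 44] -> counters=[1,1,0,0,0,1,0,1,0,1,2,0,1,1,0,0,0,0,0,1,2,0,0,0,0,1,2,1,2,4,2,0,1,4,0,1,2,0,0,0,1,2,0,0,1,0]
Step 15: insert t at [0, 12, 44] -> counters=[2,1,0,0,0,1,0,1,0,1,2,0,2,1,0,0,0,0,0,1,2,0,0,0,0,1,2,1,2,4,2,0,1,4,0,1,2,0,0,0,1,2,0,0,2,0]
Step 16: insert o at [5, 33, 36] -> counters=[2,1,0,0,0,2,0,1,0,1,2,0,2,1,0,0,0,0,0,1,2,0,0,0,0,1,2,1,2,4,2,0,1,5,0,1,3,0,0,0,1,2,0,0,2,0]
Step 17: delete md at [25, 29, 32] -> counters=[2,1,0,0,0,2,0,1,0,1,2,0,2,1,0,0,0,0,0,1,2,0,0,0,0,0,2,1,2,3,2,0,0,5,0,1,3,0,0,0,1,2,0,0,2,0]
Step 18: insert mhq at [20, 28, 29] -> counters=[2,1,0,0,0,2,0,1,0,1,2,0,2,1,0,0,0,0,0,1,3,0,0,0,0,0,2,1,3,4,2,0,0,5,0,1,3,0,0,0,1,2,0,0,2,0]
Query vz: check counters[13]=1 counters[29]=4 counters[40]=1 -> maybe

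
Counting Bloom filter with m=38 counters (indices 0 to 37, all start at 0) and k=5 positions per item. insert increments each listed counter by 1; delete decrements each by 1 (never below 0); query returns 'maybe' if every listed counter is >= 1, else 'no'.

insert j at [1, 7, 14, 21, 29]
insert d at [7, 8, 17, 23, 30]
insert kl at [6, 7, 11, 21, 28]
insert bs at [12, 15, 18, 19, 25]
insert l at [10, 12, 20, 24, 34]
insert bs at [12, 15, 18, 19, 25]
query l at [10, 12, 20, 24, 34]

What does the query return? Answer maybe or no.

Answer: maybe

Derivation:
Step 1: insert j at [1, 7, 14, 21, 29] -> counters=[0,1,0,0,0,0,0,1,0,0,0,0,0,0,1,0,0,0,0,0,0,1,0,0,0,0,0,0,0,1,0,0,0,0,0,0,0,0]
Step 2: insert d at [7, 8, 17, 23, 30] -> counters=[0,1,0,0,0,0,0,2,1,0,0,0,0,0,1,0,0,1,0,0,0,1,0,1,0,0,0,0,0,1,1,0,0,0,0,0,0,0]
Step 3: insert kl at [6, 7, 11, 21, 28] -> counters=[0,1,0,0,0,0,1,3,1,0,0,1,0,0,1,0,0,1,0,0,0,2,0,1,0,0,0,0,1,1,1,0,0,0,0,0,0,0]
Step 4: insert bs at [12, 15, 18, 19, 25] -> counters=[0,1,0,0,0,0,1,3,1,0,0,1,1,0,1,1,0,1,1,1,0,2,0,1,0,1,0,0,1,1,1,0,0,0,0,0,0,0]
Step 5: insert l at [10, 12, 20, 24, 34] -> counters=[0,1,0,0,0,0,1,3,1,0,1,1,2,0,1,1,0,1,1,1,1,2,0,1,1,1,0,0,1,1,1,0,0,0,1,0,0,0]
Step 6: insert bs at [12, 15, 18, 19, 25] -> counters=[0,1,0,0,0,0,1,3,1,0,1,1,3,0,1,2,0,1,2,2,1,2,0,1,1,2,0,0,1,1,1,0,0,0,1,0,0,0]
Query l: check counters[10]=1 counters[12]=3 counters[20]=1 counters[24]=1 counters[34]=1 -> maybe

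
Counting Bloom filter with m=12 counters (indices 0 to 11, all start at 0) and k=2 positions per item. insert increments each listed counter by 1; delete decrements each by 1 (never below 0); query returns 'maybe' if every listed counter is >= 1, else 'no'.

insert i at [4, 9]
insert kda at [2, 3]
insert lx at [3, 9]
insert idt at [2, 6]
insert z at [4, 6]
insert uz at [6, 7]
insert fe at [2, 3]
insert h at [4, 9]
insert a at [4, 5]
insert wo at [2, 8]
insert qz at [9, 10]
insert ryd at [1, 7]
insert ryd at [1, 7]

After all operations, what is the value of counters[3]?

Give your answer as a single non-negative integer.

Answer: 3

Derivation:
Step 1: insert i at [4, 9] -> counters=[0,0,0,0,1,0,0,0,0,1,0,0]
Step 2: insert kda at [2, 3] -> counters=[0,0,1,1,1,0,0,0,0,1,0,0]
Step 3: insert lx at [3, 9] -> counters=[0,0,1,2,1,0,0,0,0,2,0,0]
Step 4: insert idt at [2, 6] -> counters=[0,0,2,2,1,0,1,0,0,2,0,0]
Step 5: insert z at [4, 6] -> counters=[0,0,2,2,2,0,2,0,0,2,0,0]
Step 6: insert uz at [6, 7] -> counters=[0,0,2,2,2,0,3,1,0,2,0,0]
Step 7: insert fe at [2, 3] -> counters=[0,0,3,3,2,0,3,1,0,2,0,0]
Step 8: insert h at [4, 9] -> counters=[0,0,3,3,3,0,3,1,0,3,0,0]
Step 9: insert a at [4, 5] -> counters=[0,0,3,3,4,1,3,1,0,3,0,0]
Step 10: insert wo at [2, 8] -> counters=[0,0,4,3,4,1,3,1,1,3,0,0]
Step 11: insert qz at [9, 10] -> counters=[0,0,4,3,4,1,3,1,1,4,1,0]
Step 12: insert ryd at [1, 7] -> counters=[0,1,4,3,4,1,3,2,1,4,1,0]
Step 13: insert ryd at [1, 7] -> counters=[0,2,4,3,4,1,3,3,1,4,1,0]
Final counters=[0,2,4,3,4,1,3,3,1,4,1,0] -> counters[3]=3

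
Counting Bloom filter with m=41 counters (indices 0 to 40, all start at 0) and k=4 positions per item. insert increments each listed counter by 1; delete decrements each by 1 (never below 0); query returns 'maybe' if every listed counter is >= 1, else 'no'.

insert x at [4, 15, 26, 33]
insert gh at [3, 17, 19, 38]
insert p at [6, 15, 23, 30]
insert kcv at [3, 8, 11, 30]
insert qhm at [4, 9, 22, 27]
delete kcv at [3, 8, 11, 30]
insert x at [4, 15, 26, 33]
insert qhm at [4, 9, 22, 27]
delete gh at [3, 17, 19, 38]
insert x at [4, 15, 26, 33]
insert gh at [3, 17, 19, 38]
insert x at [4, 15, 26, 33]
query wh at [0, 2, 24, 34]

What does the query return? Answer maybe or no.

Answer: no

Derivation:
Step 1: insert x at [4, 15, 26, 33] -> counters=[0,0,0,0,1,0,0,0,0,0,0,0,0,0,0,1,0,0,0,0,0,0,0,0,0,0,1,0,0,0,0,0,0,1,0,0,0,0,0,0,0]
Step 2: insert gh at [3, 17, 19, 38] -> counters=[0,0,0,1,1,0,0,0,0,0,0,0,0,0,0,1,0,1,0,1,0,0,0,0,0,0,1,0,0,0,0,0,0,1,0,0,0,0,1,0,0]
Step 3: insert p at [6, 15, 23, 30] -> counters=[0,0,0,1,1,0,1,0,0,0,0,0,0,0,0,2,0,1,0,1,0,0,0,1,0,0,1,0,0,0,1,0,0,1,0,0,0,0,1,0,0]
Step 4: insert kcv at [3, 8, 11, 30] -> counters=[0,0,0,2,1,0,1,0,1,0,0,1,0,0,0,2,0,1,0,1,0,0,0,1,0,0,1,0,0,0,2,0,0,1,0,0,0,0,1,0,0]
Step 5: insert qhm at [4, 9, 22, 27] -> counters=[0,0,0,2,2,0,1,0,1,1,0,1,0,0,0,2,0,1,0,1,0,0,1,1,0,0,1,1,0,0,2,0,0,1,0,0,0,0,1,0,0]
Step 6: delete kcv at [3, 8, 11, 30] -> counters=[0,0,0,1,2,0,1,0,0,1,0,0,0,0,0,2,0,1,0,1,0,0,1,1,0,0,1,1,0,0,1,0,0,1,0,0,0,0,1,0,0]
Step 7: insert x at [4, 15, 26, 33] -> counters=[0,0,0,1,3,0,1,0,0,1,0,0,0,0,0,3,0,1,0,1,0,0,1,1,0,0,2,1,0,0,1,0,0,2,0,0,0,0,1,0,0]
Step 8: insert qhm at [4, 9, 22, 27] -> counters=[0,0,0,1,4,0,1,0,0,2,0,0,0,0,0,3,0,1,0,1,0,0,2,1,0,0,2,2,0,0,1,0,0,2,0,0,0,0,1,0,0]
Step 9: delete gh at [3, 17, 19, 38] -> counters=[0,0,0,0,4,0,1,0,0,2,0,0,0,0,0,3,0,0,0,0,0,0,2,1,0,0,2,2,0,0,1,0,0,2,0,0,0,0,0,0,0]
Step 10: insert x at [4, 15, 26, 33] -> counters=[0,0,0,0,5,0,1,0,0,2,0,0,0,0,0,4,0,0,0,0,0,0,2,1,0,0,3,2,0,0,1,0,0,3,0,0,0,0,0,0,0]
Step 11: insert gh at [3, 17, 19, 38] -> counters=[0,0,0,1,5,0,1,0,0,2,0,0,0,0,0,4,0,1,0,1,0,0,2,1,0,0,3,2,0,0,1,0,0,3,0,0,0,0,1,0,0]
Step 12: insert x at [4, 15, 26, 33] -> counters=[0,0,0,1,6,0,1,0,0,2,0,0,0,0,0,5,0,1,0,1,0,0,2,1,0,0,4,2,0,0,1,0,0,4,0,0,0,0,1,0,0]
Query wh: check counters[0]=0 counters[2]=0 counters[24]=0 counters[34]=0 -> no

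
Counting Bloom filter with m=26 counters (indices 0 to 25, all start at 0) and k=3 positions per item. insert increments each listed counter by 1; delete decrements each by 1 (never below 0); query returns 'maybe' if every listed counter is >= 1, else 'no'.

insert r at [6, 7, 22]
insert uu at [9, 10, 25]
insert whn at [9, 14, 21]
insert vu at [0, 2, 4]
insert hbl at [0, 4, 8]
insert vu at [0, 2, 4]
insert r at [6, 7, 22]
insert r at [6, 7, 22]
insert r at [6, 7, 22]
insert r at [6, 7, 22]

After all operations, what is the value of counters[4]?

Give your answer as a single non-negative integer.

Answer: 3

Derivation:
Step 1: insert r at [6, 7, 22] -> counters=[0,0,0,0,0,0,1,1,0,0,0,0,0,0,0,0,0,0,0,0,0,0,1,0,0,0]
Step 2: insert uu at [9, 10, 25] -> counters=[0,0,0,0,0,0,1,1,0,1,1,0,0,0,0,0,0,0,0,0,0,0,1,0,0,1]
Step 3: insert whn at [9, 14, 21] -> counters=[0,0,0,0,0,0,1,1,0,2,1,0,0,0,1,0,0,0,0,0,0,1,1,0,0,1]
Step 4: insert vu at [0, 2, 4] -> counters=[1,0,1,0,1,0,1,1,0,2,1,0,0,0,1,0,0,0,0,0,0,1,1,0,0,1]
Step 5: insert hbl at [0, 4, 8] -> counters=[2,0,1,0,2,0,1,1,1,2,1,0,0,0,1,0,0,0,0,0,0,1,1,0,0,1]
Step 6: insert vu at [0, 2, 4] -> counters=[3,0,2,0,3,0,1,1,1,2,1,0,0,0,1,0,0,0,0,0,0,1,1,0,0,1]
Step 7: insert r at [6, 7, 22] -> counters=[3,0,2,0,3,0,2,2,1,2,1,0,0,0,1,0,0,0,0,0,0,1,2,0,0,1]
Step 8: insert r at [6, 7, 22] -> counters=[3,0,2,0,3,0,3,3,1,2,1,0,0,0,1,0,0,0,0,0,0,1,3,0,0,1]
Step 9: insert r at [6, 7, 22] -> counters=[3,0,2,0,3,0,4,4,1,2,1,0,0,0,1,0,0,0,0,0,0,1,4,0,0,1]
Step 10: insert r at [6, 7, 22] -> counters=[3,0,2,0,3,0,5,5,1,2,1,0,0,0,1,0,0,0,0,0,0,1,5,0,0,1]
Final counters=[3,0,2,0,3,0,5,5,1,2,1,0,0,0,1,0,0,0,0,0,0,1,5,0,0,1] -> counters[4]=3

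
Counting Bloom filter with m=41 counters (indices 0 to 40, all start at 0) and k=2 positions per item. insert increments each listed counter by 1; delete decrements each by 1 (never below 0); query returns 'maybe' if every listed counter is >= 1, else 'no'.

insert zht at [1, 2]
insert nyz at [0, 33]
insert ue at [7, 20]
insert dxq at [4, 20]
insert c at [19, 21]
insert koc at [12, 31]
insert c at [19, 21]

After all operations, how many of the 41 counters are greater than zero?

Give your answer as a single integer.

Answer: 11

Derivation:
Step 1: insert zht at [1, 2] -> counters=[0,1,1,0,0,0,0,0,0,0,0,0,0,0,0,0,0,0,0,0,0,0,0,0,0,0,0,0,0,0,0,0,0,0,0,0,0,0,0,0,0]
Step 2: insert nyz at [0, 33] -> counters=[1,1,1,0,0,0,0,0,0,0,0,0,0,0,0,0,0,0,0,0,0,0,0,0,0,0,0,0,0,0,0,0,0,1,0,0,0,0,0,0,0]
Step 3: insert ue at [7, 20] -> counters=[1,1,1,0,0,0,0,1,0,0,0,0,0,0,0,0,0,0,0,0,1,0,0,0,0,0,0,0,0,0,0,0,0,1,0,0,0,0,0,0,0]
Step 4: insert dxq at [4, 20] -> counters=[1,1,1,0,1,0,0,1,0,0,0,0,0,0,0,0,0,0,0,0,2,0,0,0,0,0,0,0,0,0,0,0,0,1,0,0,0,0,0,0,0]
Step 5: insert c at [19, 21] -> counters=[1,1,1,0,1,0,0,1,0,0,0,0,0,0,0,0,0,0,0,1,2,1,0,0,0,0,0,0,0,0,0,0,0,1,0,0,0,0,0,0,0]
Step 6: insert koc at [12, 31] -> counters=[1,1,1,0,1,0,0,1,0,0,0,0,1,0,0,0,0,0,0,1,2,1,0,0,0,0,0,0,0,0,0,1,0,1,0,0,0,0,0,0,0]
Step 7: insert c at [19, 21] -> counters=[1,1,1,0,1,0,0,1,0,0,0,0,1,0,0,0,0,0,0,2,2,2,0,0,0,0,0,0,0,0,0,1,0,1,0,0,0,0,0,0,0]
Final counters=[1,1,1,0,1,0,0,1,0,0,0,0,1,0,0,0,0,0,0,2,2,2,0,0,0,0,0,0,0,0,0,1,0,1,0,0,0,0,0,0,0] -> 11 nonzero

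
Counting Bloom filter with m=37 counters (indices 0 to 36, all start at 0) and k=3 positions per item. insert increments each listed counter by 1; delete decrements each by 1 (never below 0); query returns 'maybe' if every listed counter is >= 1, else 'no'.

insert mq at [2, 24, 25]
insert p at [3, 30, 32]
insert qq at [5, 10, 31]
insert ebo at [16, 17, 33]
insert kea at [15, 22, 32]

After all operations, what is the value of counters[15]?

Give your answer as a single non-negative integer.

Step 1: insert mq at [2, 24, 25] -> counters=[0,0,1,0,0,0,0,0,0,0,0,0,0,0,0,0,0,0,0,0,0,0,0,0,1,1,0,0,0,0,0,0,0,0,0,0,0]
Step 2: insert p at [3, 30, 32] -> counters=[0,0,1,1,0,0,0,0,0,0,0,0,0,0,0,0,0,0,0,0,0,0,0,0,1,1,0,0,0,0,1,0,1,0,0,0,0]
Step 3: insert qq at [5, 10, 31] -> counters=[0,0,1,1,0,1,0,0,0,0,1,0,0,0,0,0,0,0,0,0,0,0,0,0,1,1,0,0,0,0,1,1,1,0,0,0,0]
Step 4: insert ebo at [16, 17, 33] -> counters=[0,0,1,1,0,1,0,0,0,0,1,0,0,0,0,0,1,1,0,0,0,0,0,0,1,1,0,0,0,0,1,1,1,1,0,0,0]
Step 5: insert kea at [15, 22, 32] -> counters=[0,0,1,1,0,1,0,0,0,0,1,0,0,0,0,1,1,1,0,0,0,0,1,0,1,1,0,0,0,0,1,1,2,1,0,0,0]
Final counters=[0,0,1,1,0,1,0,0,0,0,1,0,0,0,0,1,1,1,0,0,0,0,1,0,1,1,0,0,0,0,1,1,2,1,0,0,0] -> counters[15]=1

Answer: 1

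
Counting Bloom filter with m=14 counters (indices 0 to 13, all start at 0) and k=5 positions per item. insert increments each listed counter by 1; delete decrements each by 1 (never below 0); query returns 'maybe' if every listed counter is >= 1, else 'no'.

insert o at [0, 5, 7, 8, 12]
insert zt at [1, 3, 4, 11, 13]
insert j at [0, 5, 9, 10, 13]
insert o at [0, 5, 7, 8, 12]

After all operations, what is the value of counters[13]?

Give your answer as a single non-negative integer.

Answer: 2

Derivation:
Step 1: insert o at [0, 5, 7, 8, 12] -> counters=[1,0,0,0,0,1,0,1,1,0,0,0,1,0]
Step 2: insert zt at [1, 3, 4, 11, 13] -> counters=[1,1,0,1,1,1,0,1,1,0,0,1,1,1]
Step 3: insert j at [0, 5, 9, 10, 13] -> counters=[2,1,0,1,1,2,0,1,1,1,1,1,1,2]
Step 4: insert o at [0, 5, 7, 8, 12] -> counters=[3,1,0,1,1,3,0,2,2,1,1,1,2,2]
Final counters=[3,1,0,1,1,3,0,2,2,1,1,1,2,2] -> counters[13]=2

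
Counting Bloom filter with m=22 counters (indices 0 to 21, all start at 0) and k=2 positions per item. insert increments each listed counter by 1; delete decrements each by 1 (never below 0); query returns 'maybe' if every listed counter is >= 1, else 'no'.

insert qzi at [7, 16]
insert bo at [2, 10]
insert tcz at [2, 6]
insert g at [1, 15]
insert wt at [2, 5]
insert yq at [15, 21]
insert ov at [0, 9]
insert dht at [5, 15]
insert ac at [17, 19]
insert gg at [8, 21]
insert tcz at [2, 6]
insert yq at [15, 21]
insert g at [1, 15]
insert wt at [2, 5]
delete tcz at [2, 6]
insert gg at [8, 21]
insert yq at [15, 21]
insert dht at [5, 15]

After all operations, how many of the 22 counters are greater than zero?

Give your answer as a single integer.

Step 1: insert qzi at [7, 16] -> counters=[0,0,0,0,0,0,0,1,0,0,0,0,0,0,0,0,1,0,0,0,0,0]
Step 2: insert bo at [2, 10] -> counters=[0,0,1,0,0,0,0,1,0,0,1,0,0,0,0,0,1,0,0,0,0,0]
Step 3: insert tcz at [2, 6] -> counters=[0,0,2,0,0,0,1,1,0,0,1,0,0,0,0,0,1,0,0,0,0,0]
Step 4: insert g at [1, 15] -> counters=[0,1,2,0,0,0,1,1,0,0,1,0,0,0,0,1,1,0,0,0,0,0]
Step 5: insert wt at [2, 5] -> counters=[0,1,3,0,0,1,1,1,0,0,1,0,0,0,0,1,1,0,0,0,0,0]
Step 6: insert yq at [15, 21] -> counters=[0,1,3,0,0,1,1,1,0,0,1,0,0,0,0,2,1,0,0,0,0,1]
Step 7: insert ov at [0, 9] -> counters=[1,1,3,0,0,1,1,1,0,1,1,0,0,0,0,2,1,0,0,0,0,1]
Step 8: insert dht at [5, 15] -> counters=[1,1,3,0,0,2,1,1,0,1,1,0,0,0,0,3,1,0,0,0,0,1]
Step 9: insert ac at [17, 19] -> counters=[1,1,3,0,0,2,1,1,0,1,1,0,0,0,0,3,1,1,0,1,0,1]
Step 10: insert gg at [8, 21] -> counters=[1,1,3,0,0,2,1,1,1,1,1,0,0,0,0,3,1,1,0,1,0,2]
Step 11: insert tcz at [2, 6] -> counters=[1,1,4,0,0,2,2,1,1,1,1,0,0,0,0,3,1,1,0,1,0,2]
Step 12: insert yq at [15, 21] -> counters=[1,1,4,0,0,2,2,1,1,1,1,0,0,0,0,4,1,1,0,1,0,3]
Step 13: insert g at [1, 15] -> counters=[1,2,4,0,0,2,2,1,1,1,1,0,0,0,0,5,1,1,0,1,0,3]
Step 14: insert wt at [2, 5] -> counters=[1,2,5,0,0,3,2,1,1,1,1,0,0,0,0,5,1,1,0,1,0,3]
Step 15: delete tcz at [2, 6] -> counters=[1,2,4,0,0,3,1,1,1,1,1,0,0,0,0,5,1,1,0,1,0,3]
Step 16: insert gg at [8, 21] -> counters=[1,2,4,0,0,3,1,1,2,1,1,0,0,0,0,5,1,1,0,1,0,4]
Step 17: insert yq at [15, 21] -> counters=[1,2,4,0,0,3,1,1,2,1,1,0,0,0,0,6,1,1,0,1,0,5]
Step 18: insert dht at [5, 15] -> counters=[1,2,4,0,0,4,1,1,2,1,1,0,0,0,0,7,1,1,0,1,0,5]
Final counters=[1,2,4,0,0,4,1,1,2,1,1,0,0,0,0,7,1,1,0,1,0,5] -> 14 nonzero

Answer: 14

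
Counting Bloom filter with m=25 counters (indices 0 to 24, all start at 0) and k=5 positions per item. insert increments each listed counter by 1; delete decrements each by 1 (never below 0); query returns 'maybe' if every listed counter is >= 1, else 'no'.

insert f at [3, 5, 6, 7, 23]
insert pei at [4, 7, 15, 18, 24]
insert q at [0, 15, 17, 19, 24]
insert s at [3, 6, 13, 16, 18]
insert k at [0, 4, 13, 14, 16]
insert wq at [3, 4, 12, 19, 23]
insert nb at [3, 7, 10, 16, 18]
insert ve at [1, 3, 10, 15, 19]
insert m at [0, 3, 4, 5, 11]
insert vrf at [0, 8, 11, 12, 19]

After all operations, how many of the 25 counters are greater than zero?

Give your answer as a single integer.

Step 1: insert f at [3, 5, 6, 7, 23] -> counters=[0,0,0,1,0,1,1,1,0,0,0,0,0,0,0,0,0,0,0,0,0,0,0,1,0]
Step 2: insert pei at [4, 7, 15, 18, 24] -> counters=[0,0,0,1,1,1,1,2,0,0,0,0,0,0,0,1,0,0,1,0,0,0,0,1,1]
Step 3: insert q at [0, 15, 17, 19, 24] -> counters=[1,0,0,1,1,1,1,2,0,0,0,0,0,0,0,2,0,1,1,1,0,0,0,1,2]
Step 4: insert s at [3, 6, 13, 16, 18] -> counters=[1,0,0,2,1,1,2,2,0,0,0,0,0,1,0,2,1,1,2,1,0,0,0,1,2]
Step 5: insert k at [0, 4, 13, 14, 16] -> counters=[2,0,0,2,2,1,2,2,0,0,0,0,0,2,1,2,2,1,2,1,0,0,0,1,2]
Step 6: insert wq at [3, 4, 12, 19, 23] -> counters=[2,0,0,3,3,1,2,2,0,0,0,0,1,2,1,2,2,1,2,2,0,0,0,2,2]
Step 7: insert nb at [3, 7, 10, 16, 18] -> counters=[2,0,0,4,3,1,2,3,0,0,1,0,1,2,1,2,3,1,3,2,0,0,0,2,2]
Step 8: insert ve at [1, 3, 10, 15, 19] -> counters=[2,1,0,5,3,1,2,3,0,0,2,0,1,2,1,3,3,1,3,3,0,0,0,2,2]
Step 9: insert m at [0, 3, 4, 5, 11] -> counters=[3,1,0,6,4,2,2,3,0,0,2,1,1,2,1,3,3,1,3,3,0,0,0,2,2]
Step 10: insert vrf at [0, 8, 11, 12, 19] -> counters=[4,1,0,6,4,2,2,3,1,0,2,2,2,2,1,3,3,1,3,4,0,0,0,2,2]
Final counters=[4,1,0,6,4,2,2,3,1,0,2,2,2,2,1,3,3,1,3,4,0,0,0,2,2] -> 20 nonzero

Answer: 20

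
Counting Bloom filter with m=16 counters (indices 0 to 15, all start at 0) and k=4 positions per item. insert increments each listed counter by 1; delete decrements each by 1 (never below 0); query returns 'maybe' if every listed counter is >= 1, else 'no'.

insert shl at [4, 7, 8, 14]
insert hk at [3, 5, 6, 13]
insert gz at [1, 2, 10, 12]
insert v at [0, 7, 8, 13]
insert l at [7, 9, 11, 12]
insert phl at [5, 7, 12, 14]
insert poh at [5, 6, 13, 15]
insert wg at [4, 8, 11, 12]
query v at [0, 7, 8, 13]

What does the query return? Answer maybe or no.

Step 1: insert shl at [4, 7, 8, 14] -> counters=[0,0,0,0,1,0,0,1,1,0,0,0,0,0,1,0]
Step 2: insert hk at [3, 5, 6, 13] -> counters=[0,0,0,1,1,1,1,1,1,0,0,0,0,1,1,0]
Step 3: insert gz at [1, 2, 10, 12] -> counters=[0,1,1,1,1,1,1,1,1,0,1,0,1,1,1,0]
Step 4: insert v at [0, 7, 8, 13] -> counters=[1,1,1,1,1,1,1,2,2,0,1,0,1,2,1,0]
Step 5: insert l at [7, 9, 11, 12] -> counters=[1,1,1,1,1,1,1,3,2,1,1,1,2,2,1,0]
Step 6: insert phl at [5, 7, 12, 14] -> counters=[1,1,1,1,1,2,1,4,2,1,1,1,3,2,2,0]
Step 7: insert poh at [5, 6, 13, 15] -> counters=[1,1,1,1,1,3,2,4,2,1,1,1,3,3,2,1]
Step 8: insert wg at [4, 8, 11, 12] -> counters=[1,1,1,1,2,3,2,4,3,1,1,2,4,3,2,1]
Query v: check counters[0]=1 counters[7]=4 counters[8]=3 counters[13]=3 -> maybe

Answer: maybe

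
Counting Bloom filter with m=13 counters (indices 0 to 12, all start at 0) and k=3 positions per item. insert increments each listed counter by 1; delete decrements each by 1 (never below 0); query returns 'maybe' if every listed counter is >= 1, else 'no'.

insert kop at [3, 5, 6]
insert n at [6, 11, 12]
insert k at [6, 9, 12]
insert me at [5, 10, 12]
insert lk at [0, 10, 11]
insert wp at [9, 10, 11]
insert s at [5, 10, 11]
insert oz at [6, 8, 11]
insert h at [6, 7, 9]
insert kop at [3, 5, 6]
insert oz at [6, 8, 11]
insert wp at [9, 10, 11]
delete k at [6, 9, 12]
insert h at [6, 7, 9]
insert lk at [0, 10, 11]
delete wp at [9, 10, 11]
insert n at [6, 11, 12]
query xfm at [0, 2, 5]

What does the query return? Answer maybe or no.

Step 1: insert kop at [3, 5, 6] -> counters=[0,0,0,1,0,1,1,0,0,0,0,0,0]
Step 2: insert n at [6, 11, 12] -> counters=[0,0,0,1,0,1,2,0,0,0,0,1,1]
Step 3: insert k at [6, 9, 12] -> counters=[0,0,0,1,0,1,3,0,0,1,0,1,2]
Step 4: insert me at [5, 10, 12] -> counters=[0,0,0,1,0,2,3,0,0,1,1,1,3]
Step 5: insert lk at [0, 10, 11] -> counters=[1,0,0,1,0,2,3,0,0,1,2,2,3]
Step 6: insert wp at [9, 10, 11] -> counters=[1,0,0,1,0,2,3,0,0,2,3,3,3]
Step 7: insert s at [5, 10, 11] -> counters=[1,0,0,1,0,3,3,0,0,2,4,4,3]
Step 8: insert oz at [6, 8, 11] -> counters=[1,0,0,1,0,3,4,0,1,2,4,5,3]
Step 9: insert h at [6, 7, 9] -> counters=[1,0,0,1,0,3,5,1,1,3,4,5,3]
Step 10: insert kop at [3, 5, 6] -> counters=[1,0,0,2,0,4,6,1,1,3,4,5,3]
Step 11: insert oz at [6, 8, 11] -> counters=[1,0,0,2,0,4,7,1,2,3,4,6,3]
Step 12: insert wp at [9, 10, 11] -> counters=[1,0,0,2,0,4,7,1,2,4,5,7,3]
Step 13: delete k at [6, 9, 12] -> counters=[1,0,0,2,0,4,6,1,2,3,5,7,2]
Step 14: insert h at [6, 7, 9] -> counters=[1,0,0,2,0,4,7,2,2,4,5,7,2]
Step 15: insert lk at [0, 10, 11] -> counters=[2,0,0,2,0,4,7,2,2,4,6,8,2]
Step 16: delete wp at [9, 10, 11] -> counters=[2,0,0,2,0,4,7,2,2,3,5,7,2]
Step 17: insert n at [6, 11, 12] -> counters=[2,0,0,2,0,4,8,2,2,3,5,8,3]
Query xfm: check counters[0]=2 counters[2]=0 counters[5]=4 -> no

Answer: no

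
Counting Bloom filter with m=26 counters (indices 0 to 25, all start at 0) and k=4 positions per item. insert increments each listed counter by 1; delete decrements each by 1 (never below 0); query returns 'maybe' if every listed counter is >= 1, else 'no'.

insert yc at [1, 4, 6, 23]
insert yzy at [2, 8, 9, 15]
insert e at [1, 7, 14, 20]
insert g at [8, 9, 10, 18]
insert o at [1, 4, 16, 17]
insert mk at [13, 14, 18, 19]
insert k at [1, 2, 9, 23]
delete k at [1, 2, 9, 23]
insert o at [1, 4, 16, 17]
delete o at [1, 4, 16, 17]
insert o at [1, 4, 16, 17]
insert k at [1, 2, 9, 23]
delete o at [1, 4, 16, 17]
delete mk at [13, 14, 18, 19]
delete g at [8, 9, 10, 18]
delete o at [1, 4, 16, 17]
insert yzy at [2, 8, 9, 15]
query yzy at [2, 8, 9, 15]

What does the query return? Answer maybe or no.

Step 1: insert yc at [1, 4, 6, 23] -> counters=[0,1,0,0,1,0,1,0,0,0,0,0,0,0,0,0,0,0,0,0,0,0,0,1,0,0]
Step 2: insert yzy at [2, 8, 9, 15] -> counters=[0,1,1,0,1,0,1,0,1,1,0,0,0,0,0,1,0,0,0,0,0,0,0,1,0,0]
Step 3: insert e at [1, 7, 14, 20] -> counters=[0,2,1,0,1,0,1,1,1,1,0,0,0,0,1,1,0,0,0,0,1,0,0,1,0,0]
Step 4: insert g at [8, 9, 10, 18] -> counters=[0,2,1,0,1,0,1,1,2,2,1,0,0,0,1,1,0,0,1,0,1,0,0,1,0,0]
Step 5: insert o at [1, 4, 16, 17] -> counters=[0,3,1,0,2,0,1,1,2,2,1,0,0,0,1,1,1,1,1,0,1,0,0,1,0,0]
Step 6: insert mk at [13, 14, 18, 19] -> counters=[0,3,1,0,2,0,1,1,2,2,1,0,0,1,2,1,1,1,2,1,1,0,0,1,0,0]
Step 7: insert k at [1, 2, 9, 23] -> counters=[0,4,2,0,2,0,1,1,2,3,1,0,0,1,2,1,1,1,2,1,1,0,0,2,0,0]
Step 8: delete k at [1, 2, 9, 23] -> counters=[0,3,1,0,2,0,1,1,2,2,1,0,0,1,2,1,1,1,2,1,1,0,0,1,0,0]
Step 9: insert o at [1, 4, 16, 17] -> counters=[0,4,1,0,3,0,1,1,2,2,1,0,0,1,2,1,2,2,2,1,1,0,0,1,0,0]
Step 10: delete o at [1, 4, 16, 17] -> counters=[0,3,1,0,2,0,1,1,2,2,1,0,0,1,2,1,1,1,2,1,1,0,0,1,0,0]
Step 11: insert o at [1, 4, 16, 17] -> counters=[0,4,1,0,3,0,1,1,2,2,1,0,0,1,2,1,2,2,2,1,1,0,0,1,0,0]
Step 12: insert k at [1, 2, 9, 23] -> counters=[0,5,2,0,3,0,1,1,2,3,1,0,0,1,2,1,2,2,2,1,1,0,0,2,0,0]
Step 13: delete o at [1, 4, 16, 17] -> counters=[0,4,2,0,2,0,1,1,2,3,1,0,0,1,2,1,1,1,2,1,1,0,0,2,0,0]
Step 14: delete mk at [13, 14, 18, 19] -> counters=[0,4,2,0,2,0,1,1,2,3,1,0,0,0,1,1,1,1,1,0,1,0,0,2,0,0]
Step 15: delete g at [8, 9, 10, 18] -> counters=[0,4,2,0,2,0,1,1,1,2,0,0,0,0,1,1,1,1,0,0,1,0,0,2,0,0]
Step 16: delete o at [1, 4, 16, 17] -> counters=[0,3,2,0,1,0,1,1,1,2,0,0,0,0,1,1,0,0,0,0,1,0,0,2,0,0]
Step 17: insert yzy at [2, 8, 9, 15] -> counters=[0,3,3,0,1,0,1,1,2,3,0,0,0,0,1,2,0,0,0,0,1,0,0,2,0,0]
Query yzy: check counters[2]=3 counters[8]=2 counters[9]=3 counters[15]=2 -> maybe

Answer: maybe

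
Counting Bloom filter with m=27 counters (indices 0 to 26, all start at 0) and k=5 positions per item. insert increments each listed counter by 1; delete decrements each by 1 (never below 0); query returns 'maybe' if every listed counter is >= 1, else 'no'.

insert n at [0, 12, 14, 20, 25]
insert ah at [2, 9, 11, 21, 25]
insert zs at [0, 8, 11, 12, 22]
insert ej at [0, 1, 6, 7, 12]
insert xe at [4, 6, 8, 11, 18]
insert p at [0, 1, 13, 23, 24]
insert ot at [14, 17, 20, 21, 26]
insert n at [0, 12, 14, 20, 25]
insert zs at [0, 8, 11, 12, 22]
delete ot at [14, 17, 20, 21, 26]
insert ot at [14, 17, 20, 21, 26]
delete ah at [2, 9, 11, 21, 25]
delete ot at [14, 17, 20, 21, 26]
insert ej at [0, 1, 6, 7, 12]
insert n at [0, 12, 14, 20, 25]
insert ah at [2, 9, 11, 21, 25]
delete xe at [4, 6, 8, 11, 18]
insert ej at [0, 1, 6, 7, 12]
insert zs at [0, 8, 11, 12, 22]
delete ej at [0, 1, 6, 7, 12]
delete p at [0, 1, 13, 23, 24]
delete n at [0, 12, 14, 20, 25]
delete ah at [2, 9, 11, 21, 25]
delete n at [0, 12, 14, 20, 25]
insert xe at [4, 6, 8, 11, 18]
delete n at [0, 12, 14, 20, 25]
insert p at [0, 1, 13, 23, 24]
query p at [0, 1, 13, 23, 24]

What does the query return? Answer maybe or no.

Step 1: insert n at [0, 12, 14, 20, 25] -> counters=[1,0,0,0,0,0,0,0,0,0,0,0,1,0,1,0,0,0,0,0,1,0,0,0,0,1,0]
Step 2: insert ah at [2, 9, 11, 21, 25] -> counters=[1,0,1,0,0,0,0,0,0,1,0,1,1,0,1,0,0,0,0,0,1,1,0,0,0,2,0]
Step 3: insert zs at [0, 8, 11, 12, 22] -> counters=[2,0,1,0,0,0,0,0,1,1,0,2,2,0,1,0,0,0,0,0,1,1,1,0,0,2,0]
Step 4: insert ej at [0, 1, 6, 7, 12] -> counters=[3,1,1,0,0,0,1,1,1,1,0,2,3,0,1,0,0,0,0,0,1,1,1,0,0,2,0]
Step 5: insert xe at [4, 6, 8, 11, 18] -> counters=[3,1,1,0,1,0,2,1,2,1,0,3,3,0,1,0,0,0,1,0,1,1,1,0,0,2,0]
Step 6: insert p at [0, 1, 13, 23, 24] -> counters=[4,2,1,0,1,0,2,1,2,1,0,3,3,1,1,0,0,0,1,0,1,1,1,1,1,2,0]
Step 7: insert ot at [14, 17, 20, 21, 26] -> counters=[4,2,1,0,1,0,2,1,2,1,0,3,3,1,2,0,0,1,1,0,2,2,1,1,1,2,1]
Step 8: insert n at [0, 12, 14, 20, 25] -> counters=[5,2,1,0,1,0,2,1,2,1,0,3,4,1,3,0,0,1,1,0,3,2,1,1,1,3,1]
Step 9: insert zs at [0, 8, 11, 12, 22] -> counters=[6,2,1,0,1,0,2,1,3,1,0,4,5,1,3,0,0,1,1,0,3,2,2,1,1,3,1]
Step 10: delete ot at [14, 17, 20, 21, 26] -> counters=[6,2,1,0,1,0,2,1,3,1,0,4,5,1,2,0,0,0,1,0,2,1,2,1,1,3,0]
Step 11: insert ot at [14, 17, 20, 21, 26] -> counters=[6,2,1,0,1,0,2,1,3,1,0,4,5,1,3,0,0,1,1,0,3,2,2,1,1,3,1]
Step 12: delete ah at [2, 9, 11, 21, 25] -> counters=[6,2,0,0,1,0,2,1,3,0,0,3,5,1,3,0,0,1,1,0,3,1,2,1,1,2,1]
Step 13: delete ot at [14, 17, 20, 21, 26] -> counters=[6,2,0,0,1,0,2,1,3,0,0,3,5,1,2,0,0,0,1,0,2,0,2,1,1,2,0]
Step 14: insert ej at [0, 1, 6, 7, 12] -> counters=[7,3,0,0,1,0,3,2,3,0,0,3,6,1,2,0,0,0,1,0,2,0,2,1,1,2,0]
Step 15: insert n at [0, 12, 14, 20, 25] -> counters=[8,3,0,0,1,0,3,2,3,0,0,3,7,1,3,0,0,0,1,0,3,0,2,1,1,3,0]
Step 16: insert ah at [2, 9, 11, 21, 25] -> counters=[8,3,1,0,1,0,3,2,3,1,0,4,7,1,3,0,0,0,1,0,3,1,2,1,1,4,0]
Step 17: delete xe at [4, 6, 8, 11, 18] -> counters=[8,3,1,0,0,0,2,2,2,1,0,3,7,1,3,0,0,0,0,0,3,1,2,1,1,4,0]
Step 18: insert ej at [0, 1, 6, 7, 12] -> counters=[9,4,1,0,0,0,3,3,2,1,0,3,8,1,3,0,0,0,0,0,3,1,2,1,1,4,0]
Step 19: insert zs at [0, 8, 11, 12, 22] -> counters=[10,4,1,0,0,0,3,3,3,1,0,4,9,1,3,0,0,0,0,0,3,1,3,1,1,4,0]
Step 20: delete ej at [0, 1, 6, 7, 12] -> counters=[9,3,1,0,0,0,2,2,3,1,0,4,8,1,3,0,0,0,0,0,3,1,3,1,1,4,0]
Step 21: delete p at [0, 1, 13, 23, 24] -> counters=[8,2,1,0,0,0,2,2,3,1,0,4,8,0,3,0,0,0,0,0,3,1,3,0,0,4,0]
Step 22: delete n at [0, 12, 14, 20, 25] -> counters=[7,2,1,0,0,0,2,2,3,1,0,4,7,0,2,0,0,0,0,0,2,1,3,0,0,3,0]
Step 23: delete ah at [2, 9, 11, 21, 25] -> counters=[7,2,0,0,0,0,2,2,3,0,0,3,7,0,2,0,0,0,0,0,2,0,3,0,0,2,0]
Step 24: delete n at [0, 12, 14, 20, 25] -> counters=[6,2,0,0,0,0,2,2,3,0,0,3,6,0,1,0,0,0,0,0,1,0,3,0,0,1,0]
Step 25: insert xe at [4, 6, 8, 11, 18] -> counters=[6,2,0,0,1,0,3,2,4,0,0,4,6,0,1,0,0,0,1,0,1,0,3,0,0,1,0]
Step 26: delete n at [0, 12, 14, 20, 25] -> counters=[5,2,0,0,1,0,3,2,4,0,0,4,5,0,0,0,0,0,1,0,0,0,3,0,0,0,0]
Step 27: insert p at [0, 1, 13, 23, 24] -> counters=[6,3,0,0,1,0,3,2,4,0,0,4,5,1,0,0,0,0,1,0,0,0,3,1,1,0,0]
Query p: check counters[0]=6 counters[1]=3 counters[13]=1 counters[23]=1 counters[24]=1 -> maybe

Answer: maybe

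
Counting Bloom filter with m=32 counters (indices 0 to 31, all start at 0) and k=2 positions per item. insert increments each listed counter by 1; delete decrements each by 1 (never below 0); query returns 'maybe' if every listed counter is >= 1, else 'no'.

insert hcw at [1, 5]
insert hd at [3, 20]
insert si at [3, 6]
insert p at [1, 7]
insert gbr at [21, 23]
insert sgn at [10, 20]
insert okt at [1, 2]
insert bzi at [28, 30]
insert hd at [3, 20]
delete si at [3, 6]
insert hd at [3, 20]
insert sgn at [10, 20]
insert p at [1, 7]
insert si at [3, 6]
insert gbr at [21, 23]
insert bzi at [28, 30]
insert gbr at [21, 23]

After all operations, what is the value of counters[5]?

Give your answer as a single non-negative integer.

Step 1: insert hcw at [1, 5] -> counters=[0,1,0,0,0,1,0,0,0,0,0,0,0,0,0,0,0,0,0,0,0,0,0,0,0,0,0,0,0,0,0,0]
Step 2: insert hd at [3, 20] -> counters=[0,1,0,1,0,1,0,0,0,0,0,0,0,0,0,0,0,0,0,0,1,0,0,0,0,0,0,0,0,0,0,0]
Step 3: insert si at [3, 6] -> counters=[0,1,0,2,0,1,1,0,0,0,0,0,0,0,0,0,0,0,0,0,1,0,0,0,0,0,0,0,0,0,0,0]
Step 4: insert p at [1, 7] -> counters=[0,2,0,2,0,1,1,1,0,0,0,0,0,0,0,0,0,0,0,0,1,0,0,0,0,0,0,0,0,0,0,0]
Step 5: insert gbr at [21, 23] -> counters=[0,2,0,2,0,1,1,1,0,0,0,0,0,0,0,0,0,0,0,0,1,1,0,1,0,0,0,0,0,0,0,0]
Step 6: insert sgn at [10, 20] -> counters=[0,2,0,2,0,1,1,1,0,0,1,0,0,0,0,0,0,0,0,0,2,1,0,1,0,0,0,0,0,0,0,0]
Step 7: insert okt at [1, 2] -> counters=[0,3,1,2,0,1,1,1,0,0,1,0,0,0,0,0,0,0,0,0,2,1,0,1,0,0,0,0,0,0,0,0]
Step 8: insert bzi at [28, 30] -> counters=[0,3,1,2,0,1,1,1,0,0,1,0,0,0,0,0,0,0,0,0,2,1,0,1,0,0,0,0,1,0,1,0]
Step 9: insert hd at [3, 20] -> counters=[0,3,1,3,0,1,1,1,0,0,1,0,0,0,0,0,0,0,0,0,3,1,0,1,0,0,0,0,1,0,1,0]
Step 10: delete si at [3, 6] -> counters=[0,3,1,2,0,1,0,1,0,0,1,0,0,0,0,0,0,0,0,0,3,1,0,1,0,0,0,0,1,0,1,0]
Step 11: insert hd at [3, 20] -> counters=[0,3,1,3,0,1,0,1,0,0,1,0,0,0,0,0,0,0,0,0,4,1,0,1,0,0,0,0,1,0,1,0]
Step 12: insert sgn at [10, 20] -> counters=[0,3,1,3,0,1,0,1,0,0,2,0,0,0,0,0,0,0,0,0,5,1,0,1,0,0,0,0,1,0,1,0]
Step 13: insert p at [1, 7] -> counters=[0,4,1,3,0,1,0,2,0,0,2,0,0,0,0,0,0,0,0,0,5,1,0,1,0,0,0,0,1,0,1,0]
Step 14: insert si at [3, 6] -> counters=[0,4,1,4,0,1,1,2,0,0,2,0,0,0,0,0,0,0,0,0,5,1,0,1,0,0,0,0,1,0,1,0]
Step 15: insert gbr at [21, 23] -> counters=[0,4,1,4,0,1,1,2,0,0,2,0,0,0,0,0,0,0,0,0,5,2,0,2,0,0,0,0,1,0,1,0]
Step 16: insert bzi at [28, 30] -> counters=[0,4,1,4,0,1,1,2,0,0,2,0,0,0,0,0,0,0,0,0,5,2,0,2,0,0,0,0,2,0,2,0]
Step 17: insert gbr at [21, 23] -> counters=[0,4,1,4,0,1,1,2,0,0,2,0,0,0,0,0,0,0,0,0,5,3,0,3,0,0,0,0,2,0,2,0]
Final counters=[0,4,1,4,0,1,1,2,0,0,2,0,0,0,0,0,0,0,0,0,5,3,0,3,0,0,0,0,2,0,2,0] -> counters[5]=1

Answer: 1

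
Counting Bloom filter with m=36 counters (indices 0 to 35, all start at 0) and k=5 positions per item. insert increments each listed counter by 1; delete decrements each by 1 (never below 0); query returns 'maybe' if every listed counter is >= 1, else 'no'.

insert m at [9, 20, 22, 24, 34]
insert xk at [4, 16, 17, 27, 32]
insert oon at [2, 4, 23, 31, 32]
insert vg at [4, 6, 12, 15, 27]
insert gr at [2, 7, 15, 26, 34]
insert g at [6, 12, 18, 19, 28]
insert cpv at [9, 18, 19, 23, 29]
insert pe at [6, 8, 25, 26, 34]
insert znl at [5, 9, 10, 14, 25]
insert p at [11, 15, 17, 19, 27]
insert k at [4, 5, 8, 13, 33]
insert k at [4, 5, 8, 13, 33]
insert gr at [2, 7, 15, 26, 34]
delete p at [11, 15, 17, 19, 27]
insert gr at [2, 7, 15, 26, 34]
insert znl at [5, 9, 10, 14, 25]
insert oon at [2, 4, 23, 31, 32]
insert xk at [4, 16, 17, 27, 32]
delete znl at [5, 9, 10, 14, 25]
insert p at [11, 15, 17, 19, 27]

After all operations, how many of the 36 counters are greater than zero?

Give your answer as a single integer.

Step 1: insert m at [9, 20, 22, 24, 34] -> counters=[0,0,0,0,0,0,0,0,0,1,0,0,0,0,0,0,0,0,0,0,1,0,1,0,1,0,0,0,0,0,0,0,0,0,1,0]
Step 2: insert xk at [4, 16, 17, 27, 32] -> counters=[0,0,0,0,1,0,0,0,0,1,0,0,0,0,0,0,1,1,0,0,1,0,1,0,1,0,0,1,0,0,0,0,1,0,1,0]
Step 3: insert oon at [2, 4, 23, 31, 32] -> counters=[0,0,1,0,2,0,0,0,0,1,0,0,0,0,0,0,1,1,0,0,1,0,1,1,1,0,0,1,0,0,0,1,2,0,1,0]
Step 4: insert vg at [4, 6, 12, 15, 27] -> counters=[0,0,1,0,3,0,1,0,0,1,0,0,1,0,0,1,1,1,0,0,1,0,1,1,1,0,0,2,0,0,0,1,2,0,1,0]
Step 5: insert gr at [2, 7, 15, 26, 34] -> counters=[0,0,2,0,3,0,1,1,0,1,0,0,1,0,0,2,1,1,0,0,1,0,1,1,1,0,1,2,0,0,0,1,2,0,2,0]
Step 6: insert g at [6, 12, 18, 19, 28] -> counters=[0,0,2,0,3,0,2,1,0,1,0,0,2,0,0,2,1,1,1,1,1,0,1,1,1,0,1,2,1,0,0,1,2,0,2,0]
Step 7: insert cpv at [9, 18, 19, 23, 29] -> counters=[0,0,2,0,3,0,2,1,0,2,0,0,2,0,0,2,1,1,2,2,1,0,1,2,1,0,1,2,1,1,0,1,2,0,2,0]
Step 8: insert pe at [6, 8, 25, 26, 34] -> counters=[0,0,2,0,3,0,3,1,1,2,0,0,2,0,0,2,1,1,2,2,1,0,1,2,1,1,2,2,1,1,0,1,2,0,3,0]
Step 9: insert znl at [5, 9, 10, 14, 25] -> counters=[0,0,2,0,3,1,3,1,1,3,1,0,2,0,1,2,1,1,2,2,1,0,1,2,1,2,2,2,1,1,0,1,2,0,3,0]
Step 10: insert p at [11, 15, 17, 19, 27] -> counters=[0,0,2,0,3,1,3,1,1,3,1,1,2,0,1,3,1,2,2,3,1,0,1,2,1,2,2,3,1,1,0,1,2,0,3,0]
Step 11: insert k at [4, 5, 8, 13, 33] -> counters=[0,0,2,0,4,2,3,1,2,3,1,1,2,1,1,3,1,2,2,3,1,0,1,2,1,2,2,3,1,1,0,1,2,1,3,0]
Step 12: insert k at [4, 5, 8, 13, 33] -> counters=[0,0,2,0,5,3,3,1,3,3,1,1,2,2,1,3,1,2,2,3,1,0,1,2,1,2,2,3,1,1,0,1,2,2,3,0]
Step 13: insert gr at [2, 7, 15, 26, 34] -> counters=[0,0,3,0,5,3,3,2,3,3,1,1,2,2,1,4,1,2,2,3,1,0,1,2,1,2,3,3,1,1,0,1,2,2,4,0]
Step 14: delete p at [11, 15, 17, 19, 27] -> counters=[0,0,3,0,5,3,3,2,3,3,1,0,2,2,1,3,1,1,2,2,1,0,1,2,1,2,3,2,1,1,0,1,2,2,4,0]
Step 15: insert gr at [2, 7, 15, 26, 34] -> counters=[0,0,4,0,5,3,3,3,3,3,1,0,2,2,1,4,1,1,2,2,1,0,1,2,1,2,4,2,1,1,0,1,2,2,5,0]
Step 16: insert znl at [5, 9, 10, 14, 25] -> counters=[0,0,4,0,5,4,3,3,3,4,2,0,2,2,2,4,1,1,2,2,1,0,1,2,1,3,4,2,1,1,0,1,2,2,5,0]
Step 17: insert oon at [2, 4, 23, 31, 32] -> counters=[0,0,5,0,6,4,3,3,3,4,2,0,2,2,2,4,1,1,2,2,1,0,1,3,1,3,4,2,1,1,0,2,3,2,5,0]
Step 18: insert xk at [4, 16, 17, 27, 32] -> counters=[0,0,5,0,7,4,3,3,3,4,2,0,2,2,2,4,2,2,2,2,1,0,1,3,1,3,4,3,1,1,0,2,4,2,5,0]
Step 19: delete znl at [5, 9, 10, 14, 25] -> counters=[0,0,5,0,7,3,3,3,3,3,1,0,2,2,1,4,2,2,2,2,1,0,1,3,1,2,4,3,1,1,0,2,4,2,5,0]
Step 20: insert p at [11, 15, 17, 19, 27] -> counters=[0,0,5,0,7,3,3,3,3,3,1,1,2,2,1,5,2,3,2,3,1,0,1,3,1,2,4,4,1,1,0,2,4,2,5,0]
Final counters=[0,0,5,0,7,3,3,3,3,3,1,1,2,2,1,5,2,3,2,3,1,0,1,3,1,2,4,4,1,1,0,2,4,2,5,0] -> 30 nonzero

Answer: 30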